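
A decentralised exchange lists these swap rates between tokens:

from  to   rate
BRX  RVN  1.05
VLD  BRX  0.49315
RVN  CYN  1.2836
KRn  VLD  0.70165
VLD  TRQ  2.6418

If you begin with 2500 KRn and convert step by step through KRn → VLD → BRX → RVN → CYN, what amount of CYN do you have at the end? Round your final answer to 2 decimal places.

1165.89

2500 KRn × 0.70165 = 1754.125 VLD
1754.125 VLD × 0.49315 = 865.04674375 BRX
865.04674375 BRX × 1.05 = 908.2990809375 RVN
908.2990809375 RVN × 1.2836 = 1165.892700291375 CYN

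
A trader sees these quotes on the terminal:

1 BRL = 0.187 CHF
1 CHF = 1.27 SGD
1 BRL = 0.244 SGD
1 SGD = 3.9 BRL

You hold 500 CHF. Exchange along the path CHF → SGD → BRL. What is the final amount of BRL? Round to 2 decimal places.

500 CHF × 1.27 = 635 SGD
635 SGD × 3.9 = 2476.5 BRL

2476.50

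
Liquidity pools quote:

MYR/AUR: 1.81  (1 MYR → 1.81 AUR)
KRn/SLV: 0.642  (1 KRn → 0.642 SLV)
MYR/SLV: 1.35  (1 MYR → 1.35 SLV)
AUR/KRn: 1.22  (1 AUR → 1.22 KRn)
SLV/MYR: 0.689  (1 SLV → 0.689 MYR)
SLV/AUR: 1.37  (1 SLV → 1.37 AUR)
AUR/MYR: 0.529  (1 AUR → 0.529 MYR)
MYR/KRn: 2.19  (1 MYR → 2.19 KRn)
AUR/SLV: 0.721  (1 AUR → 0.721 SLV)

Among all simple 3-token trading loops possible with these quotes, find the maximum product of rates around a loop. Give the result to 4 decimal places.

1.0730

AUR→KRn→SLV→AUR: 1.22 × 0.642 × 1.37 = 1.07304
AUR→MYR→SLV→AUR: 0.529 × 1.35 × 1.37 = 0.97839
KRn→SLV→MYR→KRn: 0.642 × 0.689 × 2.19 = 0.96872
AUR→SLV→MYR→AUR: 0.721 × 0.689 × 1.81 = 0.89915
Maximum is AUR→KRn→SLV→AUR at 1.0730; arbitrage exists.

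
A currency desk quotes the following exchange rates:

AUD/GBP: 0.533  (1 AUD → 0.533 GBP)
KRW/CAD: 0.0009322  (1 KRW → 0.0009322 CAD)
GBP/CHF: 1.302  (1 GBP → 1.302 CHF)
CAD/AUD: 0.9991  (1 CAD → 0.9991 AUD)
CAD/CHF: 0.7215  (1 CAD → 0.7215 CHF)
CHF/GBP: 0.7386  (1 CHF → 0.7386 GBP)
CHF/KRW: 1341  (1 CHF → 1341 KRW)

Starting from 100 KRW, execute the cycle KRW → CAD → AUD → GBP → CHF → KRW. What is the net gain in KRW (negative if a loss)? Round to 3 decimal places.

100 KRW × 0.0009322 = 0.09322 CAD
0.09322 CAD × 0.9991 = 0.093136102 AUD
0.093136102 AUD × 0.533 = 0.049641542366 GBP
0.049641542366 GBP × 1.302 = 0.064633288160532 CHF
0.064633288160532 CHF × 1341 = 86.673239423273412 KRW
Net change: 86.673239423273412 − 100 = -13.326760576726588 KRW

-13.327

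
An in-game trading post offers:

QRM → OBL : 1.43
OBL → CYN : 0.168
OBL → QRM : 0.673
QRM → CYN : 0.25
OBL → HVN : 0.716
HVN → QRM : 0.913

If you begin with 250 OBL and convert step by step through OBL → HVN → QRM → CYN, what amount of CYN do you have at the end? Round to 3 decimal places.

250 OBL × 0.716 = 179 HVN
179 HVN × 0.913 = 163.427 QRM
163.427 QRM × 0.25 = 40.85675 CYN

40.857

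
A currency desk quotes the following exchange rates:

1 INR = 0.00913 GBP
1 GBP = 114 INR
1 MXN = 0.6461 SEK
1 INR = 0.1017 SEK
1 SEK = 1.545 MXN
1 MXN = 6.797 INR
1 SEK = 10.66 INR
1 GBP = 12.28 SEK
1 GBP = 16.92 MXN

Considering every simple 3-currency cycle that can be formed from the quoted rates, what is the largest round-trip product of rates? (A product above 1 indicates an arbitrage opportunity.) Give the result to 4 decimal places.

GBP→SEK→INR→GBP: 12.28 × 10.66 × 0.00913 = 1.19516
INR→SEK→MXN→INR: 0.1017 × 1.545 × 6.797 = 1.06799
GBP→MXN→INR→GBP: 16.92 × 6.797 × 0.00913 = 1.05000
Maximum is GBP→SEK→INR→GBP at 1.1952; arbitrage exists.

1.1952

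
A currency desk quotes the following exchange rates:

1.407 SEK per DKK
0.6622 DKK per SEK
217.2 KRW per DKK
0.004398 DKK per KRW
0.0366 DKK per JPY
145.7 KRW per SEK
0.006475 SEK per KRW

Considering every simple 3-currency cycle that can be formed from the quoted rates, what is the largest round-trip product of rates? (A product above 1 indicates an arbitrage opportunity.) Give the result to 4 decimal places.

SEK→DKK→KRW→SEK: 0.6622 × 217.2 × 0.006475 = 0.93130
SEK→KRW→DKK→SEK: 145.7 × 0.004398 × 1.407 = 0.90159
Maximum is SEK→DKK→KRW→SEK at 0.9313; no arbitrage — every cycle loses value.

0.9313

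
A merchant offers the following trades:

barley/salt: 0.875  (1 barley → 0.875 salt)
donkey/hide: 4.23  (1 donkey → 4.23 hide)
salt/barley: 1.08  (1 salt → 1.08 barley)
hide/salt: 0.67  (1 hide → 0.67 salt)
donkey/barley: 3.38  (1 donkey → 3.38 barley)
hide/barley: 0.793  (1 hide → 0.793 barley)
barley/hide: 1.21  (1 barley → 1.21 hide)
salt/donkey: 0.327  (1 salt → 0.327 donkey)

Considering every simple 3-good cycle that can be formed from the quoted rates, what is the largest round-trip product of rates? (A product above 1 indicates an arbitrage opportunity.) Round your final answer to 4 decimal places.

barley→salt→donkey→barley: 0.875 × 0.327 × 3.38 = 0.96710
salt→donkey→hide→salt: 0.327 × 4.23 × 0.67 = 0.92675
barley→hide→salt→barley: 1.21 × 0.67 × 1.08 = 0.87556
Maximum is barley→salt→donkey→barley at 0.9671; no arbitrage — every cycle loses value.

0.9671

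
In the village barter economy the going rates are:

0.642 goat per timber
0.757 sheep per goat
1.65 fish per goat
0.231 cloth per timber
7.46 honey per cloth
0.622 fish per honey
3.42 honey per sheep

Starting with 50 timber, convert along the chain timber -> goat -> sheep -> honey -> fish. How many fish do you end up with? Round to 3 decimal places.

51.691

50 timber × 0.642 = 32.1 goat
32.1 goat × 0.757 = 24.2997 sheep
24.2997 sheep × 3.42 = 83.104974 honey
83.104974 honey × 0.622 = 51.691293828 fish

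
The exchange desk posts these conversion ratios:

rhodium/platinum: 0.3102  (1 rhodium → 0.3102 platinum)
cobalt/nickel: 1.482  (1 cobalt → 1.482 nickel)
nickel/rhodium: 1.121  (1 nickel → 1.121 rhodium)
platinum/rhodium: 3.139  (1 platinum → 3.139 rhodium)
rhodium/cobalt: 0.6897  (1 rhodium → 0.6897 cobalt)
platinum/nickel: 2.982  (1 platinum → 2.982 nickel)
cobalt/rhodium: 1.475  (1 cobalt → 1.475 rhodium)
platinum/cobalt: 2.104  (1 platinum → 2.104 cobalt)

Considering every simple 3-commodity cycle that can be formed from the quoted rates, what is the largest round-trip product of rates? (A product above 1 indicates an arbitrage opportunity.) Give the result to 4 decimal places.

nickel→rhodium→cobalt→nickel: 1.121 × 0.6897 × 1.482 = 1.14581
nickel→rhodium→platinum→nickel: 1.121 × 0.3102 × 2.982 = 1.03694
platinum→cobalt→rhodium→platinum: 2.104 × 1.475 × 0.3102 = 0.96267
Maximum is nickel→rhodium→cobalt→nickel at 1.1458; arbitrage exists.

1.1458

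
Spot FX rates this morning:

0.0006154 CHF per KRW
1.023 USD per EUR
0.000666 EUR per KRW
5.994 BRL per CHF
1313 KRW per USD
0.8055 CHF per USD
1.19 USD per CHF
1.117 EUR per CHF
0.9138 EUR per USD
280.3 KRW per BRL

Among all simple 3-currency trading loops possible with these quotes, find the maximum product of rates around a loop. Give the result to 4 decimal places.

1.0339

KRW→CHF→BRL→KRW: 0.0006154 × 5.994 × 280.3 = 1.03394
KRW→CHF→USD→KRW: 0.0006154 × 1.19 × 1313 = 0.96154
CHF→EUR→USD→CHF: 1.117 × 1.023 × 0.8055 = 0.92044
KRW→EUR→USD→KRW: 0.000666 × 1.023 × 1313 = 0.89457
Maximum is KRW→CHF→BRL→KRW at 1.0339; arbitrage exists.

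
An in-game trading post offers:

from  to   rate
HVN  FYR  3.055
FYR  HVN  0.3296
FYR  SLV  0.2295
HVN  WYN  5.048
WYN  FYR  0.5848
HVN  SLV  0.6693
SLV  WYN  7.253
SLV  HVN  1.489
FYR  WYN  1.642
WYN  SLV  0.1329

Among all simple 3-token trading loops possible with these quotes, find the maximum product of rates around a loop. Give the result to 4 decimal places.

1.0440

HVN→FYR→SLV→HVN: 3.055 × 0.2295 × 1.489 = 1.04397
HVN→WYN→SLV→HVN: 5.048 × 0.1329 × 1.489 = 0.99894
WYN→FYR→SLV→WYN: 0.5848 × 0.2295 × 7.253 = 0.97344
HVN→WYN→FYR→HVN: 5.048 × 0.5848 × 0.3296 = 0.97300
Maximum is HVN→FYR→SLV→HVN at 1.0440; arbitrage exists.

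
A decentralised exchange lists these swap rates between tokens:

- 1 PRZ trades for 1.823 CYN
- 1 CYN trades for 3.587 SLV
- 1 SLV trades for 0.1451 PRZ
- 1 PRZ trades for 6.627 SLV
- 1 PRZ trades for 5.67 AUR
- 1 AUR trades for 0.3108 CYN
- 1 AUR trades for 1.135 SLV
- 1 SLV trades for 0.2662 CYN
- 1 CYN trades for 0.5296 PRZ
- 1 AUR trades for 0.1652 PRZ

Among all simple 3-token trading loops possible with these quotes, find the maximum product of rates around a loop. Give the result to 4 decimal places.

0.9488

PRZ→CYN→SLV→PRZ: 1.823 × 3.587 × 0.1451 = 0.94882
PRZ→SLV→CYN→PRZ: 6.627 × 0.2662 × 0.5296 = 0.93427
PRZ→AUR→SLV→PRZ: 5.67 × 1.135 × 0.1451 = 0.93378
PRZ→AUR→CYN→PRZ: 5.67 × 0.3108 × 0.5296 = 0.93328
Maximum is PRZ→CYN→SLV→PRZ at 0.9488; no arbitrage — every cycle loses value.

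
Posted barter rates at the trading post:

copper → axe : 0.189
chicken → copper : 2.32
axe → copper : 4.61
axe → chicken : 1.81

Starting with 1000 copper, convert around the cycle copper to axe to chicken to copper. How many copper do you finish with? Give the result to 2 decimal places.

1000 copper × 0.189 = 189 axe
189 axe × 1.81 = 342.09 chicken
342.09 chicken × 2.32 = 793.6488 copper

793.65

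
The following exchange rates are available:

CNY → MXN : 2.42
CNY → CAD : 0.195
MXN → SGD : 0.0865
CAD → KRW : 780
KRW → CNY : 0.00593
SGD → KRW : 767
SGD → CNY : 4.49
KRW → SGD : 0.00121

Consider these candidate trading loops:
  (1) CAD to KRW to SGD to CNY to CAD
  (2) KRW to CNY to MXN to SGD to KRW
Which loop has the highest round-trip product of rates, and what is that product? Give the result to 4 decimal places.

0.9521

(1) 780 × 0.00121 × 4.49 × 0.195 = 0.82634
(2) 0.00593 × 2.42 × 0.0865 × 767 = 0.95210
Highest is cycle (2) at 0.9521 (≤1, no arbitrage).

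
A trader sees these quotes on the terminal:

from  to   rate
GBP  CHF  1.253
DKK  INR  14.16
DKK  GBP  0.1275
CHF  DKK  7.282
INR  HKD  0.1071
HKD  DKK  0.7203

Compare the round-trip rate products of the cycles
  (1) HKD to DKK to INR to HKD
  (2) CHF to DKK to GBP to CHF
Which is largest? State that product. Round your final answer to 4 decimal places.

(1) 0.7203 × 14.16 × 0.1071 = 1.09236
(2) 7.282 × 0.1275 × 1.253 = 1.16335
Highest is cycle (2) at 1.1634 (>1, arbitrage).

1.1634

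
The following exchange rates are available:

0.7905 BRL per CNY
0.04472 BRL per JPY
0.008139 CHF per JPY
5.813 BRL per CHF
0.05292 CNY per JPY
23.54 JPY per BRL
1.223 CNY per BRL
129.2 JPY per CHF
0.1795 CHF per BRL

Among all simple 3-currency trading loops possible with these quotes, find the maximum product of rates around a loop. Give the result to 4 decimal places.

1.1137

BRL→JPY→CHF→BRL: 23.54 × 0.008139 × 5.813 = 1.11372
BRL→CHF→JPY→BRL: 0.1795 × 129.2 × 0.04472 = 1.03712
CNY→BRL→JPY→CNY: 0.7905 × 23.54 × 0.05292 = 0.98475
Maximum is BRL→JPY→CHF→BRL at 1.1137; arbitrage exists.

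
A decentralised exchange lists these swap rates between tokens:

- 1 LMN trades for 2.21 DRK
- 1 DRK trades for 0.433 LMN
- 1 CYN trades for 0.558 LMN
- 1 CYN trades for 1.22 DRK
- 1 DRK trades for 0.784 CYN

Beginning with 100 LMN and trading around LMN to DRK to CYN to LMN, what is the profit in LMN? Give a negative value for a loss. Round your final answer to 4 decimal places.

100 LMN × 2.21 = 221 DRK
221 DRK × 0.784 = 173.264 CYN
173.264 CYN × 0.558 = 96.681312 LMN
Net change: 96.681312 − 100 = -3.318688 LMN

-3.3187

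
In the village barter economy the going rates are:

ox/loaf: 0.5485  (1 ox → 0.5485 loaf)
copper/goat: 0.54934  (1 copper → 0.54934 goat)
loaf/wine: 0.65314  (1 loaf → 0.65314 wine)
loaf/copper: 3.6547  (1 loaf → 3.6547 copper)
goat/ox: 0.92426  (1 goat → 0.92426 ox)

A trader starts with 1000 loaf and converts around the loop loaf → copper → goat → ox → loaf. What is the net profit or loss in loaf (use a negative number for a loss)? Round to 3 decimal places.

1000 loaf × 3.6547 = 3654.7 copper
3654.7 copper × 0.54934 = 2007.672898 goat
2007.672898 goat × 0.92426 = 1855.61175270548 ox
1855.61175270548 ox × 0.5485 = 1017.80304635895578 loaf
Net change: 1017.80304635895578 − 1000 = 17.80304635895578 loaf

17.803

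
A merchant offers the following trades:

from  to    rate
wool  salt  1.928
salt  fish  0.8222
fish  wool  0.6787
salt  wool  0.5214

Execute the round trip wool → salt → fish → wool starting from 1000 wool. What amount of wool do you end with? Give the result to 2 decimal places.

1075.88

1000 wool × 1.928 = 1928 salt
1928 salt × 0.8222 = 1585.2016 fish
1585.2016 fish × 0.6787 = 1075.87632592 wool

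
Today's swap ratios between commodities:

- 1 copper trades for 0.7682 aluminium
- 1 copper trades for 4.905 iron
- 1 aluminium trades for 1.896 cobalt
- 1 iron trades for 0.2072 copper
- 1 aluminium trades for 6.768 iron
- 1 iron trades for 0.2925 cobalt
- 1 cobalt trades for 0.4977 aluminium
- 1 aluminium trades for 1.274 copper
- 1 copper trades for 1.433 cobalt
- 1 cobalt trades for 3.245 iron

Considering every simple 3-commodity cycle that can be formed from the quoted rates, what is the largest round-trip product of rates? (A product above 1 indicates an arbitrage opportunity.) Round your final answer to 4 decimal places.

copper→aluminium→iron→copper: 0.7682 × 6.768 × 0.2072 = 1.07727
cobalt→aluminium→iron→cobalt: 0.4977 × 6.768 × 0.2925 = 0.98527
copper→cobalt→iron→copper: 1.433 × 3.245 × 0.2072 = 0.96350
copper→cobalt→aluminium→copper: 1.433 × 0.4977 × 1.274 = 0.90862
Maximum is copper→aluminium→iron→copper at 1.0773; arbitrage exists.

1.0773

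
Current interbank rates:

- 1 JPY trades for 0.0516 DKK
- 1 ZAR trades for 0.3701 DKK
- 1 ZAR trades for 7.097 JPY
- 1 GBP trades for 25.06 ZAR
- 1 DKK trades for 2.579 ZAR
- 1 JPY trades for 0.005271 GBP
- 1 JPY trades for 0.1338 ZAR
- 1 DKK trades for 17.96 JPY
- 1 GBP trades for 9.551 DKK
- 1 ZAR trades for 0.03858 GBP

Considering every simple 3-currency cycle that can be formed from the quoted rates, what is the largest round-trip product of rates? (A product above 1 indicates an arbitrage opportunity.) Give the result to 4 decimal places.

0.9503

GBP→DKK→ZAR→GBP: 9.551 × 2.579 × 0.03858 = 0.95030
JPY→DKK→ZAR→JPY: 0.0516 × 2.579 × 7.097 = 0.94444
JPY→GBP→ZAR→JPY: 0.005271 × 25.06 × 7.097 = 0.93745
JPY→GBP→DKK→JPY: 0.005271 × 9.551 × 17.96 = 0.90417
JPY→ZAR→DKK→JPY: 0.1338 × 0.3701 × 17.96 = 0.88937
Maximum is GBP→DKK→ZAR→GBP at 0.9503; no arbitrage — every cycle loses value.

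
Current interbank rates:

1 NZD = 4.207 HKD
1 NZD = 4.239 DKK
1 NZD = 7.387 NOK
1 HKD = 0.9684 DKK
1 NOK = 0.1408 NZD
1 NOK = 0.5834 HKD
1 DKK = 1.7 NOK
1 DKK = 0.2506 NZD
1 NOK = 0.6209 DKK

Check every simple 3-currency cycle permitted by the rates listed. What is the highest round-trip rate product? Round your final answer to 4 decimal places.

NOK→DKK→NZD→NOK: 0.6209 × 0.2506 × 7.387 = 1.14940
DKK→NZD→HKD→DKK: 0.2506 × 4.207 × 0.9684 = 1.02096
NOK→NZD→DKK→NOK: 0.1408 × 4.239 × 1.7 = 1.01465
NOK→HKD→DKK→NOK: 0.5834 × 0.9684 × 1.7 = 0.96044
Maximum is NOK→DKK→NZD→NOK at 1.1494; arbitrage exists.

1.1494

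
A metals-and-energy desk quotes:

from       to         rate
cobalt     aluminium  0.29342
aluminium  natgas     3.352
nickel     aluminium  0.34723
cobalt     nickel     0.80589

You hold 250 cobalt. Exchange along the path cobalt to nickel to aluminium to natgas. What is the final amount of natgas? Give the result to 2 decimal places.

250 cobalt × 0.80589 = 201.4725 nickel
201.4725 nickel × 0.34723 = 69.957296175 aluminium
69.957296175 aluminium × 3.352 = 234.4968567786 natgas

234.50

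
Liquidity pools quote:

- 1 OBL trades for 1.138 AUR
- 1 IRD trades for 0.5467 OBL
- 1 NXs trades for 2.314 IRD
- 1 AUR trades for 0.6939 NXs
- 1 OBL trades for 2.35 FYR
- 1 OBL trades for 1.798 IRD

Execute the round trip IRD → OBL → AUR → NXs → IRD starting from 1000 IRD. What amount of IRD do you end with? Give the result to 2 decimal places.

1000 IRD × 0.5467 = 546.7 OBL
546.7 OBL × 1.138 = 622.1446 AUR
622.1446 AUR × 0.6939 = 431.70613794 NXs
431.70613794 NXs × 2.314 = 998.96800319316 IRD

998.97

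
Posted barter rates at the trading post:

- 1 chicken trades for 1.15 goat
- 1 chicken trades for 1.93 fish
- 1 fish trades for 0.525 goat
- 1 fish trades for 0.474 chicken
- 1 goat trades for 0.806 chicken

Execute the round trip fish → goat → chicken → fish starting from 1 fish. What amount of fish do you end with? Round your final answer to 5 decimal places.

1 fish × 0.525 = 0.525 goat
0.525 goat × 0.806 = 0.42315 chicken
0.42315 chicken × 1.93 = 0.8166795 fish

0.81668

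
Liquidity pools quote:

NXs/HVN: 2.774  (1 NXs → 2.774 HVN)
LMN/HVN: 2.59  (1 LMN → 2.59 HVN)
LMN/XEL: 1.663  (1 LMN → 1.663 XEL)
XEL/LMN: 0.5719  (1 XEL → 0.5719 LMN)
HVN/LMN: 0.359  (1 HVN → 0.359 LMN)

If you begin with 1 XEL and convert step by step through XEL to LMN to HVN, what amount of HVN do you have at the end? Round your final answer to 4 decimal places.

1 XEL × 0.5719 = 0.5719 LMN
0.5719 LMN × 2.59 = 1.481221 HVN

1.4812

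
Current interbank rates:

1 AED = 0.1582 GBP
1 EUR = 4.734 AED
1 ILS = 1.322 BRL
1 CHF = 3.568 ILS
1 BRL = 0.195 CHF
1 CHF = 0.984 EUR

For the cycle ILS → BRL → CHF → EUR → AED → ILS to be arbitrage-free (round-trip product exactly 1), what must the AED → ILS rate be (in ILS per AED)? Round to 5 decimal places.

0.83274

Known legs of the cycle: 1.322 × 0.195 × 0.984 × 4.734 = 1.20085181424
For no arbitrage the full-cycle product must be 1, so the missing rate is 1 / 1.20085181424 ≈ 0.8327422.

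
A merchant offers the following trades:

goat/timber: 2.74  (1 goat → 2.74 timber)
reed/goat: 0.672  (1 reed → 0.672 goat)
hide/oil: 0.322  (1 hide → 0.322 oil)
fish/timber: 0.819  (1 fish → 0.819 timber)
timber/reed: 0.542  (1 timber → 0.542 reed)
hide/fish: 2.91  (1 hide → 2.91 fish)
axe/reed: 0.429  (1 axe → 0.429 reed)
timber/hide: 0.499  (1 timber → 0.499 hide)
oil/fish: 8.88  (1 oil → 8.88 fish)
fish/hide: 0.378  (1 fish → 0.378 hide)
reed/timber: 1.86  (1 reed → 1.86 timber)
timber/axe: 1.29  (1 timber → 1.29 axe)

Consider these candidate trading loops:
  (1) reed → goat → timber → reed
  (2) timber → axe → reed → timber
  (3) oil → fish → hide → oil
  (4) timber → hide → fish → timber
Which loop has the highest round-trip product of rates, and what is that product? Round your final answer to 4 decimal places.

1.1893

(1) 0.672 × 2.74 × 0.542 = 0.99797
(2) 1.29 × 0.429 × 1.86 = 1.02934
(3) 8.88 × 0.378 × 0.322 = 1.08084
(4) 0.499 × 2.91 × 0.819 = 1.18926
Highest is cycle (4) at 1.1893 (>1, arbitrage).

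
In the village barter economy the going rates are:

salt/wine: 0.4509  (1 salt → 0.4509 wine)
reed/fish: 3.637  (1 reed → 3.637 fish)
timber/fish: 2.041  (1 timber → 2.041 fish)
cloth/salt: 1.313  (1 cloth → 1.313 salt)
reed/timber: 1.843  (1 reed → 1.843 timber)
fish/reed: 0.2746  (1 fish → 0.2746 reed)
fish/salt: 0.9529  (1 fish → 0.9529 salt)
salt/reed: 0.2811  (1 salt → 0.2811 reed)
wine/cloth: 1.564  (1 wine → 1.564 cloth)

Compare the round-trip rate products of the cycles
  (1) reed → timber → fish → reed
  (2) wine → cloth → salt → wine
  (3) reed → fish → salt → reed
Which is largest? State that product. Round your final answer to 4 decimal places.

(1) 1.843 × 2.041 × 0.2746 = 1.03293
(2) 1.564 × 1.313 × 0.4509 = 0.92594
(3) 3.637 × 0.9529 × 0.2811 = 0.97421
Highest is cycle (1) at 1.0329 (>1, arbitrage).

1.0329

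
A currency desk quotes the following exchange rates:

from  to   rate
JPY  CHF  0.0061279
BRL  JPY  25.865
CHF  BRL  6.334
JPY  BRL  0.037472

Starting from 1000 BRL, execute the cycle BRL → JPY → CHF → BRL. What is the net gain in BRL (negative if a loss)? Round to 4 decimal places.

1000 BRL × 25.865 = 25865 JPY
25865 JPY × 0.0061279 = 158.4981335 CHF
158.4981335 CHF × 6.334 = 1003.927177589 BRL
Net change: 1003.927177589 − 1000 = 3.927177589 BRL

3.9272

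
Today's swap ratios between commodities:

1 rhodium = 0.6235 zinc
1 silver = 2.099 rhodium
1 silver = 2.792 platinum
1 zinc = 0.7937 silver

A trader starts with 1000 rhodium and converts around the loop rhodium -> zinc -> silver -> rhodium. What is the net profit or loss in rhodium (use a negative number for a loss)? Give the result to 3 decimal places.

1000 rhodium × 0.6235 = 623.5 zinc
623.5 zinc × 0.7937 = 494.87195 silver
494.87195 silver × 2.099 = 1038.73622305 rhodium
Net change: 1038.73622305 − 1000 = 38.73622305 rhodium

38.736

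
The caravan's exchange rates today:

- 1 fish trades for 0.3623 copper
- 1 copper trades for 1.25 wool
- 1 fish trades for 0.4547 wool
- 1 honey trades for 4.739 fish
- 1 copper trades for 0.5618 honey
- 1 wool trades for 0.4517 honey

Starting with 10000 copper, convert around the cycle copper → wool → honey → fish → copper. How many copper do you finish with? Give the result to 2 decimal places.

10000 copper × 1.25 = 12500 wool
12500 wool × 0.4517 = 5646.25 honey
5646.25 honey × 4.739 = 26757.57875 fish
26757.57875 fish × 0.3623 = 9694.270781125 copper

9694.27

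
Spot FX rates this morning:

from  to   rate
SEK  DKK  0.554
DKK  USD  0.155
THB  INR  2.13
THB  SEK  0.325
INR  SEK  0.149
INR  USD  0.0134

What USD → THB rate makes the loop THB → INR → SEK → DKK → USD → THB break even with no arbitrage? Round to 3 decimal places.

36.694

Known legs of the cycle: 2.13 × 0.149 × 0.554 × 0.155 = 0.0272525619
For no arbitrage the full-cycle product must be 1, so the missing rate is 1 / 0.0272525619 ≈ 36.69380.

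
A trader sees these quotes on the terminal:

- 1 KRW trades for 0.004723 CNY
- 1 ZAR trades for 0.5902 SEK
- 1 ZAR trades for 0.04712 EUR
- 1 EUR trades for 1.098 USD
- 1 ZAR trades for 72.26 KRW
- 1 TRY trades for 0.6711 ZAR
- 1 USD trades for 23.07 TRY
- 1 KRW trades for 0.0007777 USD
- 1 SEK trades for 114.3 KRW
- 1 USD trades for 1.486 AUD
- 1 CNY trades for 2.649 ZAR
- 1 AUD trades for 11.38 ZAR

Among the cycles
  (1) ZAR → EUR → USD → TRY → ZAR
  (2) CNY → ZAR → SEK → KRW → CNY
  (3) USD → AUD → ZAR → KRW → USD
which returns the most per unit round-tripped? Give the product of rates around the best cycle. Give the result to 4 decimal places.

0.9503

(1) 0.04712 × 1.098 × 23.07 × 0.6711 = 0.80102
(2) 2.649 × 0.5902 × 114.3 × 0.004723 = 0.84401
(3) 1.486 × 11.38 × 72.26 × 0.0007777 = 0.95032
Highest is cycle (3) at 0.9503 (≤1, no arbitrage).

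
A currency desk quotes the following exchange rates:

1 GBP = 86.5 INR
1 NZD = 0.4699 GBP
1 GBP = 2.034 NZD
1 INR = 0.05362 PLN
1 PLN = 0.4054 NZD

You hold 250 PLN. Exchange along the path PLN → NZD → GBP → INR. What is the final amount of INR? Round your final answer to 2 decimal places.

250 PLN × 0.4054 = 101.35 NZD
101.35 NZD × 0.4699 = 47.624365 GBP
47.624365 GBP × 86.5 = 4119.5075725 INR

4119.51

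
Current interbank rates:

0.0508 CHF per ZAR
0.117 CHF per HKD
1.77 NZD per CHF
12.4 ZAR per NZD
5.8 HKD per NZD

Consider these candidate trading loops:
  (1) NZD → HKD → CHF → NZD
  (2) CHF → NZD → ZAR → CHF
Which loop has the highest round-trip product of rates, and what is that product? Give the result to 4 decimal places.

(1) 5.8 × 0.117 × 1.77 = 1.20112
(2) 1.77 × 12.4 × 0.0508 = 1.11496
Highest is cycle (1) at 1.2011 (>1, arbitrage).

1.2011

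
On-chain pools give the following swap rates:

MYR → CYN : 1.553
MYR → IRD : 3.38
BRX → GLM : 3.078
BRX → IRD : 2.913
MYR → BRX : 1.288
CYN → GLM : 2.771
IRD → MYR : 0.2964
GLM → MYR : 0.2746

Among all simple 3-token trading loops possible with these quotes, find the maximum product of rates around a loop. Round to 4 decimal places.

GLM→MYR→CYN→GLM: 0.2746 × 1.553 × 2.771 = 1.18170
IRD→MYR→BRX→IRD: 0.2964 × 1.288 × 2.913 = 1.11208
GLM→MYR→BRX→GLM: 0.2746 × 1.288 × 3.078 = 1.08864
Maximum is GLM→MYR→CYN→GLM at 1.1817; arbitrage exists.

1.1817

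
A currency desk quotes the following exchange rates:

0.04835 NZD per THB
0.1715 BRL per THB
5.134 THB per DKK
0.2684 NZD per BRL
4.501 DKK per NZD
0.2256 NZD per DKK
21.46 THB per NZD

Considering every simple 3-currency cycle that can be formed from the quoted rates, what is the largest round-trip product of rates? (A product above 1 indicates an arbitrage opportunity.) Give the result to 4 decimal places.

1.1173

DKK→THB→NZD→DKK: 5.134 × 0.04835 × 4.501 = 1.11728
NZD→THB→BRL→NZD: 21.46 × 0.1715 × 0.2684 = 0.98782
Maximum is DKK→THB→NZD→DKK at 1.1173; arbitrage exists.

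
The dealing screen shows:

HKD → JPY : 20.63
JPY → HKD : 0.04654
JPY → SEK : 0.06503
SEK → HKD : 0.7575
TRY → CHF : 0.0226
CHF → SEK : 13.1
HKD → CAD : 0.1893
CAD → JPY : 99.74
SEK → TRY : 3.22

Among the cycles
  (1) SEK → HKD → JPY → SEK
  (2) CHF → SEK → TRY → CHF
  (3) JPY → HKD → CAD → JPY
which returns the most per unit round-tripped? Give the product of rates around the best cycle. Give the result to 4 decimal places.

1.0162

(1) 0.7575 × 20.63 × 0.06503 = 1.01624
(2) 13.1 × 3.22 × 0.0226 = 0.95331
(3) 0.04654 × 0.1893 × 99.74 = 0.87871
Highest is cycle (1) at 1.0162 (>1, arbitrage).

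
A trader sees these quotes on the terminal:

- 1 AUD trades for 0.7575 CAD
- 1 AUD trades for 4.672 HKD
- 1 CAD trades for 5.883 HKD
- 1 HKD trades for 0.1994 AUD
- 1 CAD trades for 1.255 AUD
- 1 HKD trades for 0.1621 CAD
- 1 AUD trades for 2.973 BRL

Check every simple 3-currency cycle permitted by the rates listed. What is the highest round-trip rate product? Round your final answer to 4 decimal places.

AUD→HKD→CAD→AUD: 4.672 × 0.1621 × 1.255 = 0.95045
AUD→CAD→HKD→AUD: 0.7575 × 5.883 × 0.1994 = 0.88860
Maximum is AUD→HKD→CAD→AUD at 0.9505; no arbitrage — every cycle loses value.

0.9505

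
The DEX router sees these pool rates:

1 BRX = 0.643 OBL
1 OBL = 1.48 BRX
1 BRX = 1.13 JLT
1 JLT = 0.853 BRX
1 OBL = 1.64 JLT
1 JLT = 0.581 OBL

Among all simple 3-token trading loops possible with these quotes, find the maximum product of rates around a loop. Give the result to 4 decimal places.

OBL→BRX→JLT→OBL: 1.48 × 1.13 × 0.581 = 0.97166
OBL→JLT→BRX→OBL: 1.64 × 0.853 × 0.643 = 0.89951
Maximum is OBL→BRX→JLT→OBL at 0.9717; no arbitrage — every cycle loses value.

0.9717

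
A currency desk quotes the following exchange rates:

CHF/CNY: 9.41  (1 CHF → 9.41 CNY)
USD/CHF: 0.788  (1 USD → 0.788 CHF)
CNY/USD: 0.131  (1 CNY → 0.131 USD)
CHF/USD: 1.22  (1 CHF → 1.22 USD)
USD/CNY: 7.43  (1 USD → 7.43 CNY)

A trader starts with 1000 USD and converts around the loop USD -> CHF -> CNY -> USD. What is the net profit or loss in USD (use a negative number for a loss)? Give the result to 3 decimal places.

1000 USD × 0.788 = 788 CHF
788 CHF × 9.41 = 7415.08 CNY
7415.08 CNY × 0.131 = 971.37548 USD
Net change: 971.37548 − 1000 = -28.62452 USD

-28.625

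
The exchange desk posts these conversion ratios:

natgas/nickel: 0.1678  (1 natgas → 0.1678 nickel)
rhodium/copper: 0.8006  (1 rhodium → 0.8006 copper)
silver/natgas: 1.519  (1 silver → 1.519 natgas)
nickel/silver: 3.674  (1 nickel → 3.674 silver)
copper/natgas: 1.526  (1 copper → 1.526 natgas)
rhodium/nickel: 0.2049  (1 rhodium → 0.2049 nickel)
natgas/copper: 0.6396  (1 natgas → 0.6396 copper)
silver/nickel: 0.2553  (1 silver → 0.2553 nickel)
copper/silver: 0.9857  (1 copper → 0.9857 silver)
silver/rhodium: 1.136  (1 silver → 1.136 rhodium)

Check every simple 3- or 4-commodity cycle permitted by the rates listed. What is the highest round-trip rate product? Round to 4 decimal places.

natgas→copper→silver→natgas: 0.6396 × 0.9857 × 1.519 = 0.95766
natgas→nickel→silver→natgas: 0.1678 × 3.674 × 1.519 = 0.93646
silver→rhodium→copper→silver: 1.136 × 0.8006 × 0.9857 = 0.89648
nickel→silver→rhodium→nickel: 3.674 × 1.136 × 0.2049 = 0.85518
Maximum is natgas→copper→silver→natgas at 0.9577; no arbitrage — every cycle loses value.

0.9577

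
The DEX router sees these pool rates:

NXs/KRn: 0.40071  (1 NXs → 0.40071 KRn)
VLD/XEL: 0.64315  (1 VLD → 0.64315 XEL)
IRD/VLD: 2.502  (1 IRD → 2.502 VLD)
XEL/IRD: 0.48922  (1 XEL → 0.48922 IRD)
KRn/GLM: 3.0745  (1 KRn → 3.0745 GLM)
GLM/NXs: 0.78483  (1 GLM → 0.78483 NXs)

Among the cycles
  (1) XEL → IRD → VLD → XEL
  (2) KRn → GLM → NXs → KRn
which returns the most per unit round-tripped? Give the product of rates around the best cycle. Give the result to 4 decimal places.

(1) 0.48922 × 2.502 × 0.64315 = 0.78723
(2) 3.0745 × 0.78483 × 0.40071 = 0.96690
Highest is cycle (2) at 0.9669 (≤1, no arbitrage).

0.9669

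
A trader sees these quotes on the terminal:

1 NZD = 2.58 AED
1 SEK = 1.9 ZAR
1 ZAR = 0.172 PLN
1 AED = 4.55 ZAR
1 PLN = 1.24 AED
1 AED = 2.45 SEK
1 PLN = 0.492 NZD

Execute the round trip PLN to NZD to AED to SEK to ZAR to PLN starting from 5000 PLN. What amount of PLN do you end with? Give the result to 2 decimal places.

5000 PLN × 0.492 = 2460 NZD
2460 NZD × 2.58 = 6346.8 AED
6346.8 AED × 2.45 = 15549.66 SEK
15549.66 SEK × 1.9 = 29544.354 ZAR
29544.354 ZAR × 0.172 = 5081.628888 PLN

5081.63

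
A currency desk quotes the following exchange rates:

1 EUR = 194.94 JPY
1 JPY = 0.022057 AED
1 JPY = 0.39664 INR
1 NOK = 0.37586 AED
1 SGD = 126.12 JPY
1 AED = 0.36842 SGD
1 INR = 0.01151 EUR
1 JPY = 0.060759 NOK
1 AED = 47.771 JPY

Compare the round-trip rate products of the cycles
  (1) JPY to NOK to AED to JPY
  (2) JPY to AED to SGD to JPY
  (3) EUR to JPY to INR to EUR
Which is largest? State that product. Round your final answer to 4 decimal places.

1.0909

(1) 0.060759 × 0.37586 × 47.771 = 1.09094
(2) 0.022057 × 0.36842 × 126.12 = 1.02488
(3) 194.94 × 0.39664 × 0.01151 = 0.88996
Highest is cycle (1) at 1.0909 (>1, arbitrage).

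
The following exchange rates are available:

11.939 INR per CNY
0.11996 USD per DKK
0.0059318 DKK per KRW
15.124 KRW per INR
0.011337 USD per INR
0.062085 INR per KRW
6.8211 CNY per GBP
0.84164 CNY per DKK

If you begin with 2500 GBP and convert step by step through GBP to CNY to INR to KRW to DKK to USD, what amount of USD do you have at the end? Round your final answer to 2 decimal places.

2500 GBP × 6.8211 = 17052.75 CNY
17052.75 CNY × 11.939 = 203592.78225 INR
203592.78225 INR × 15.124 = 3079137.238749 KRW
3079137.238749 KRW × 0.0059318 = 18264.8262728113182 DKK
18264.8262728113182 DKK × 0.11996 = 2191.048559686445731272 USD

2191.05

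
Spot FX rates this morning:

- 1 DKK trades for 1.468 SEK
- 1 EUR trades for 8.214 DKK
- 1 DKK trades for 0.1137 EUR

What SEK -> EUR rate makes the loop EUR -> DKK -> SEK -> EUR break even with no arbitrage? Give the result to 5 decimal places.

0.08293

Known legs of the cycle: 8.214 × 1.468 = 12.058152
For no arbitrage the full-cycle product must be 1, so the missing rate is 1 / 12.058152 ≈ 0.0829314.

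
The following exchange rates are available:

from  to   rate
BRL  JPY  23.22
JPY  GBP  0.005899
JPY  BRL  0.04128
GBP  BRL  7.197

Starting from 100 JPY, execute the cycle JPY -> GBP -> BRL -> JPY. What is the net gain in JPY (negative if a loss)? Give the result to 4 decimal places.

100 JPY × 0.005899 = 0.5899 GBP
0.5899 GBP × 7.197 = 4.2455103 BRL
4.2455103 BRL × 23.22 = 98.580749166 JPY
Net change: 98.580749166 − 100 = -1.419250834 JPY

-1.4193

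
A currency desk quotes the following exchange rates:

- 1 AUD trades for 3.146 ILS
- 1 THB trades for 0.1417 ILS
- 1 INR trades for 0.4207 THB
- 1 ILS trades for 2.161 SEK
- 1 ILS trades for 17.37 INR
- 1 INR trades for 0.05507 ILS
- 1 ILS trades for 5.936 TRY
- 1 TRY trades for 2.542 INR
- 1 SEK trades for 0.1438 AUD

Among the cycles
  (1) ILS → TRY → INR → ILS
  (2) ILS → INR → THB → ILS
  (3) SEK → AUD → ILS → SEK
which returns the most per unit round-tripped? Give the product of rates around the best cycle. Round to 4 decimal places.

1.0355

(1) 5.936 × 2.542 × 0.05507 = 0.83097
(2) 17.37 × 0.4207 × 0.1417 = 1.03548
(3) 0.1438 × 3.146 × 2.161 = 0.97763
Highest is cycle (2) at 1.0355 (>1, arbitrage).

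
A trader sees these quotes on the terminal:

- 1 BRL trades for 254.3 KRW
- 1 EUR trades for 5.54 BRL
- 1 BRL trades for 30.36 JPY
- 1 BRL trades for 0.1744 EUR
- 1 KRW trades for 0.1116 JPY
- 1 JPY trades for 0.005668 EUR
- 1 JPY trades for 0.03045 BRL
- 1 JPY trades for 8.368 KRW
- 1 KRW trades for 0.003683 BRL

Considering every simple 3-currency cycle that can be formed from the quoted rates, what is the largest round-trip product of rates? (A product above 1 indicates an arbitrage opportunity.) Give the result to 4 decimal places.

0.9533

BRL→JPY→EUR→BRL: 30.36 × 0.005668 × 5.54 = 0.95333
KRW→BRL→JPY→KRW: 0.003683 × 30.36 × 8.368 = 0.93568
KRW→JPY→BRL→KRW: 0.1116 × 0.03045 × 254.3 = 0.86417
Maximum is BRL→JPY→EUR→BRL at 0.9533; no arbitrage — every cycle loses value.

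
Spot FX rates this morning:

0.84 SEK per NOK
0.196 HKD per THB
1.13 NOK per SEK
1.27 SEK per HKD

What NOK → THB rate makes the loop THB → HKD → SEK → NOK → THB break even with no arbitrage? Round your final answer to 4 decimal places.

3.5552

Known legs of the cycle: 0.196 × 1.27 × 1.13 = 0.2812796
For no arbitrage the full-cycle product must be 1, so the missing rate is 1 / 0.2812796 ≈ 3.555181.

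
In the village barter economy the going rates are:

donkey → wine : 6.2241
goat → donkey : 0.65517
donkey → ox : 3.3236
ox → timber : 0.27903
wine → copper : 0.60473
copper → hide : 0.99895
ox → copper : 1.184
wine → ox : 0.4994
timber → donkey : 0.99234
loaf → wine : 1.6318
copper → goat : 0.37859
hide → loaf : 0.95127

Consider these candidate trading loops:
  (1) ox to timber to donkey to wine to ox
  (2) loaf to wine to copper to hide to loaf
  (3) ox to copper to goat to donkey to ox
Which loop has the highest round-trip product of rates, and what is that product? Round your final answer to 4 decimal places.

(1) 0.27903 × 0.99234 × 6.2241 × 0.4994 = 0.86067
(2) 1.6318 × 0.60473 × 0.99895 × 0.95127 = 0.93773
(3) 1.184 × 0.37859 × 0.65517 × 3.3236 = 0.97608
Highest is cycle (3) at 0.9761 (≤1, no arbitrage).

0.9761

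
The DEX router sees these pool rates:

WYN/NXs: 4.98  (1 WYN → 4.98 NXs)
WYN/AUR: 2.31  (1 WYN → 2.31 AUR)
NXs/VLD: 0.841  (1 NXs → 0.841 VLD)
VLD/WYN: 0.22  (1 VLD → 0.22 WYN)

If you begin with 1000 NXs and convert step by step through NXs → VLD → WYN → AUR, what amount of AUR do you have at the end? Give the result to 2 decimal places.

427.40

1000 NXs × 0.841 = 841 VLD
841 VLD × 0.22 = 185.02 WYN
185.02 WYN × 2.31 = 427.3962 AUR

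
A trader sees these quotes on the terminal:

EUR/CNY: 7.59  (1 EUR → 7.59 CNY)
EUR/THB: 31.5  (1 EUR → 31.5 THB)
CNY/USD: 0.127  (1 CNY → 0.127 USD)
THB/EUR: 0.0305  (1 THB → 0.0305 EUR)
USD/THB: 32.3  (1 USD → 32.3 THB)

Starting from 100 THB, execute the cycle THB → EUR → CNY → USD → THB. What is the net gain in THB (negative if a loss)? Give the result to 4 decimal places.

100 THB × 0.0305 = 3.05 EUR
3.05 EUR × 7.59 = 23.1495 CNY
23.1495 CNY × 0.127 = 2.9399865 USD
2.9399865 USD × 32.3 = 94.96156395 THB
Net change: 94.96156395 − 100 = -5.03843605 THB

-5.0384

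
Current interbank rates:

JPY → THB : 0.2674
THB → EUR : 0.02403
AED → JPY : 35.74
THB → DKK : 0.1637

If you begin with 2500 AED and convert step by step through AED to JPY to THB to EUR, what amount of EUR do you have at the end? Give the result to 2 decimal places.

2500 AED × 35.74 = 89350 JPY
89350 JPY × 0.2674 = 23892.19 THB
23892.19 THB × 0.02403 = 574.1293257 EUR

574.13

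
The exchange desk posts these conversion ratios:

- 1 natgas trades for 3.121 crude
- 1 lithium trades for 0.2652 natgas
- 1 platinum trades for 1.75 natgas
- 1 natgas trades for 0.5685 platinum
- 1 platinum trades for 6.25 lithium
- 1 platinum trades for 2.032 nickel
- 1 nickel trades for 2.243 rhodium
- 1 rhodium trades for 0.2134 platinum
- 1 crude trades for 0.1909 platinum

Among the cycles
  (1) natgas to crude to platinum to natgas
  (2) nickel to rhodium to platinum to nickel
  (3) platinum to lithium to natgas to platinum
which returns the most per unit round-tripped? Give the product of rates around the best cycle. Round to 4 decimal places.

(1) 3.121 × 0.1909 × 1.75 = 1.04265
(2) 2.243 × 0.2134 × 2.032 = 0.97263
(3) 6.25 × 0.2652 × 0.5685 = 0.94229
Highest is cycle (1) at 1.0426 (>1, arbitrage).

1.0426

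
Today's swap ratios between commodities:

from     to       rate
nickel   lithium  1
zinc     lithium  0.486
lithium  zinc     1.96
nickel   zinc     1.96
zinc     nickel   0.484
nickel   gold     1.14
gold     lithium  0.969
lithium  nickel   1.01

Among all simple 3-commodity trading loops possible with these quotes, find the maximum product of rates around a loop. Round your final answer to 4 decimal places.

1.1157

gold→lithium→nickel→gold: 0.969 × 1.01 × 1.14 = 1.11571
zinc→lithium→nickel→zinc: 0.486 × 1.01 × 1.96 = 0.96209
zinc→nickel→lithium→zinc: 0.484 × 1 × 1.96 = 0.94864
Maximum is gold→lithium→nickel→gold at 1.1157; arbitrage exists.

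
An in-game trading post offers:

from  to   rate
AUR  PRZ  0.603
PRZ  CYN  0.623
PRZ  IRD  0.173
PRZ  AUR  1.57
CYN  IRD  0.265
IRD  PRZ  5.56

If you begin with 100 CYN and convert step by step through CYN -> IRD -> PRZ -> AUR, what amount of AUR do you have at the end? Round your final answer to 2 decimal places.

231.32

100 CYN × 0.265 = 26.5 IRD
26.5 IRD × 5.56 = 147.34 PRZ
147.34 PRZ × 1.57 = 231.3238 AUR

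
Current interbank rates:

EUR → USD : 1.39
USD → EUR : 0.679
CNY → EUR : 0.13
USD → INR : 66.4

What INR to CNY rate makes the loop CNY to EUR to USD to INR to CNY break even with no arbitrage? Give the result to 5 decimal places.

Known legs of the cycle: 0.13 × 1.39 × 66.4 = 11.99848
For no arbitrage the full-cycle product must be 1, so the missing rate is 1 / 11.99848 ≈ 0.0833439.

0.08334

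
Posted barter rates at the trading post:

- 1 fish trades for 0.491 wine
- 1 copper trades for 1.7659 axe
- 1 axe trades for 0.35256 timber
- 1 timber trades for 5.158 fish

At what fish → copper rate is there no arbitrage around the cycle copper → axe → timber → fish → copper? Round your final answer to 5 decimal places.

0.31140

Known legs of the cycle: 1.7659 × 0.35256 × 5.158 = 3.211297061232
For no arbitrage the full-cycle product must be 1, so the missing rate is 1 / 3.211297061232 ≈ 0.3114007.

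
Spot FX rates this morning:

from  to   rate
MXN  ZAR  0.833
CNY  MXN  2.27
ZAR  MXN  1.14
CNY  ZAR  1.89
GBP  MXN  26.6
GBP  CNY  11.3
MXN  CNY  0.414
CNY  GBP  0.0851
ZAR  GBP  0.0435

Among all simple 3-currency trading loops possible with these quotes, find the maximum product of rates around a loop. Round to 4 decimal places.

ZAR→GBP→MXN→ZAR: 0.0435 × 26.6 × 0.833 = 0.96386
CNY→GBP→MXN→CNY: 0.0851 × 26.6 × 0.414 = 0.93716
ZAR→GBP→CNY→ZAR: 0.0435 × 11.3 × 1.89 = 0.92903
ZAR→MXN→CNY→ZAR: 1.14 × 0.414 × 1.89 = 0.89200
Maximum is ZAR→GBP→MXN→ZAR at 0.9639; no arbitrage — every cycle loses value.

0.9639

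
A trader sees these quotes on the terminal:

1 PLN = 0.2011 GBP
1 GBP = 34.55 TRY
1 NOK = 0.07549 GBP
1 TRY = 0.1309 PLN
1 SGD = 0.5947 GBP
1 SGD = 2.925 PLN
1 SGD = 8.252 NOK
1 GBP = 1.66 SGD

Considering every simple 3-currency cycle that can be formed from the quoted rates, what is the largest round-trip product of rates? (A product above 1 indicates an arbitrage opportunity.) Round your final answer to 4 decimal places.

1.0341

GBP→SGD→NOK→GBP: 1.66 × 8.252 × 0.07549 = 1.03409
GBP→SGD→PLN→GBP: 1.66 × 2.925 × 0.2011 = 0.97644
GBP→TRY→PLN→GBP: 34.55 × 0.1309 × 0.2011 = 0.90949
Maximum is GBP→SGD→NOK→GBP at 1.0341; arbitrage exists.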